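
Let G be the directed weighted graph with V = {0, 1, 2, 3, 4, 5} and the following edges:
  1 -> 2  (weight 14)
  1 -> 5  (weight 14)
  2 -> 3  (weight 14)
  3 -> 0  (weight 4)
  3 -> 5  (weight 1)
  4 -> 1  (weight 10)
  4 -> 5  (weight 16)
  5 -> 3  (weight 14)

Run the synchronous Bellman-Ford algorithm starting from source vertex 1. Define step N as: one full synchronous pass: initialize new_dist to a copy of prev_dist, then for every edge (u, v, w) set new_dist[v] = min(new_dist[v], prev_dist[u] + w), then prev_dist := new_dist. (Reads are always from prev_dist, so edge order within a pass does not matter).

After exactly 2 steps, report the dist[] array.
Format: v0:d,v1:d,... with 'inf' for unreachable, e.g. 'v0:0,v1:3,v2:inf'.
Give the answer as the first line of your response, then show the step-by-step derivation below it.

v0:inf,v1:0,v2:14,v3:28,v4:inf,v5:14

step 1: dist = v0:inf,v1:0,v2:14,v3:inf,v4:inf,v5:14
step 2: dist = v0:inf,v1:0,v2:14,v3:28,v4:inf,v5:14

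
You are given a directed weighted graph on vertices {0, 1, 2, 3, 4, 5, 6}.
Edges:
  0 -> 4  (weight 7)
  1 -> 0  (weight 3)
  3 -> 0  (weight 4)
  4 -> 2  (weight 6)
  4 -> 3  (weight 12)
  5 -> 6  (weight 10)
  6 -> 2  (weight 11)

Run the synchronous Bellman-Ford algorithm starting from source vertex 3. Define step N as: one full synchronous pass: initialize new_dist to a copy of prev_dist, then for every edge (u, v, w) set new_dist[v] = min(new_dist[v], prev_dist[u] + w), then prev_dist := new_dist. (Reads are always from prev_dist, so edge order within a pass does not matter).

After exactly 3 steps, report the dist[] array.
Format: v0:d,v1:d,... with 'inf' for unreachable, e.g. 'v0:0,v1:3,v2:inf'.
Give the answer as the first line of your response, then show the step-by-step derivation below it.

v0:4,v1:inf,v2:17,v3:0,v4:11,v5:inf,v6:inf

step 1: dist = v0:4,v1:inf,v2:inf,v3:0,v4:inf,v5:inf,v6:inf
step 2: dist = v0:4,v1:inf,v2:inf,v3:0,v4:11,v5:inf,v6:inf
step 3: dist = v0:4,v1:inf,v2:17,v3:0,v4:11,v5:inf,v6:inf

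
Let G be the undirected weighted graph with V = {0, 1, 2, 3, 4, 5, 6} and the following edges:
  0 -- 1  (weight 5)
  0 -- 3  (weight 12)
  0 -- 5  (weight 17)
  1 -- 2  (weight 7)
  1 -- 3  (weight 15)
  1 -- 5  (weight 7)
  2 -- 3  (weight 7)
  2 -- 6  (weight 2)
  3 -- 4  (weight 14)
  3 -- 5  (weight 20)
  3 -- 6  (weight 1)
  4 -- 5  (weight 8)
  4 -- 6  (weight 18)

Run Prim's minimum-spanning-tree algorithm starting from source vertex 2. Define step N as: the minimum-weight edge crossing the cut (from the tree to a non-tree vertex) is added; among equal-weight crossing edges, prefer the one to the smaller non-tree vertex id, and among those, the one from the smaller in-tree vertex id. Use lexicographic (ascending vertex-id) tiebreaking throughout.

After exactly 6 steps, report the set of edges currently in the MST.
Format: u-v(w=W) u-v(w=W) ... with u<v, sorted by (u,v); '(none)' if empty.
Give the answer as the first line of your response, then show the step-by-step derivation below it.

0-1(w=5) 1-2(w=7) 1-5(w=7) 2-6(w=2) 3-6(w=1) 4-5(w=8)

step 1: add edge 2-6 (w=2); MST = {2-6(w=2)}
step 2: add edge 3-6 (w=1); MST = {2-6(w=2) 3-6(w=1)}
step 3: add edge 1-2 (w=7); MST = {1-2(w=7) 2-6(w=2) 3-6(w=1)}
step 4: add edge 0-1 (w=5); MST = {0-1(w=5) 1-2(w=7) 2-6(w=2) 3-6(w=1)}
step 5: add edge 1-5 (w=7); MST = {0-1(w=5) 1-2(w=7) 1-5(w=7) 2-6(w=2) 3-6(w=1)}
step 6: add edge 4-5 (w=8); MST = {0-1(w=5) 1-2(w=7) 1-5(w=7) 2-6(w=2) 3-6(w=1) 4-5(w=8)}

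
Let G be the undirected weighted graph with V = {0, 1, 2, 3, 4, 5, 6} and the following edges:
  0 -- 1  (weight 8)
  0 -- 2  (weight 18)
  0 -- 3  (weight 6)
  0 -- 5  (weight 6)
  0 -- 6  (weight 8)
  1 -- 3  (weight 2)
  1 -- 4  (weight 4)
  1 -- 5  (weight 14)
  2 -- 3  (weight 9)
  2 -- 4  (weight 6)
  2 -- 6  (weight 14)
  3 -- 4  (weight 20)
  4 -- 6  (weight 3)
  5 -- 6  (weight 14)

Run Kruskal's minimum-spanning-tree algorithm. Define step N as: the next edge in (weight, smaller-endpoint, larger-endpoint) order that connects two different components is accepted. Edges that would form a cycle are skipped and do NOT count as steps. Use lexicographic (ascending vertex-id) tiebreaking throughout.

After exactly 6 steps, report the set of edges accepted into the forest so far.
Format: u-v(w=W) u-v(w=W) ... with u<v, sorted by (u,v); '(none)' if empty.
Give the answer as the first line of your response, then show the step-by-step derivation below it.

0-3(w=6) 0-5(w=6) 1-3(w=2) 1-4(w=4) 2-4(w=6) 4-6(w=3)

step 1: add edge 1-3 (w=2); MST = {1-3(w=2)}
step 2: add edge 4-6 (w=3); MST = {1-3(w=2) 4-6(w=3)}
step 3: add edge 1-4 (w=4); MST = {1-3(w=2) 1-4(w=4) 4-6(w=3)}
step 4: add edge 0-3 (w=6); MST = {0-3(w=6) 1-3(w=2) 1-4(w=4) 4-6(w=3)}
step 5: add edge 0-5 (w=6); MST = {0-3(w=6) 0-5(w=6) 1-3(w=2) 1-4(w=4) 4-6(w=3)}
step 6: add edge 2-4 (w=6); MST = {0-3(w=6) 0-5(w=6) 1-3(w=2) 1-4(w=4) 2-4(w=6) 4-6(w=3)}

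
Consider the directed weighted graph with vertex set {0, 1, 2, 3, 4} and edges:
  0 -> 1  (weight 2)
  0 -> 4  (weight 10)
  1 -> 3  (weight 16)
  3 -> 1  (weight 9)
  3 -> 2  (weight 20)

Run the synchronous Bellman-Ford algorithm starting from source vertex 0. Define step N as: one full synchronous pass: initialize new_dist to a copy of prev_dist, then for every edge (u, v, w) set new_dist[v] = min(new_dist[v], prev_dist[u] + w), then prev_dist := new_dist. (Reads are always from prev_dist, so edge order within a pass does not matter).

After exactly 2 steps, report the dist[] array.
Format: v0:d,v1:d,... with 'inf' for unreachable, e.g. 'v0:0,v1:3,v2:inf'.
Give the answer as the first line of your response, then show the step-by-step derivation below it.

v0:0,v1:2,v2:inf,v3:18,v4:10

step 1: dist = v0:0,v1:2,v2:inf,v3:inf,v4:10
step 2: dist = v0:0,v1:2,v2:inf,v3:18,v4:10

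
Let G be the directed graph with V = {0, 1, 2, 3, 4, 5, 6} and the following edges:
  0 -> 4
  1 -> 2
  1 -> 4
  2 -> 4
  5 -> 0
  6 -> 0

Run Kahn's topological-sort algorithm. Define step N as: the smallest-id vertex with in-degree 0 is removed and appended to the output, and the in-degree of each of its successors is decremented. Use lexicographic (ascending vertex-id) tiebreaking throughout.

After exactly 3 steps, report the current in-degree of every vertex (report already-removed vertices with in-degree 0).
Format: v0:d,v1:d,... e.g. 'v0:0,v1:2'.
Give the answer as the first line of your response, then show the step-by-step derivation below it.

v0:2,v1:0,v2:0,v3:0,v4:1,v5:0,v6:0

step 1: output 1; order=[1]; indeg=(2,0,0,0,2,0,0)
step 2: output 2; order=[1,2]; indeg=(2,0,0,0,1,0,0)
step 3: output 3; order=[1,2,3]; indeg=(2,0,0,0,1,0,0)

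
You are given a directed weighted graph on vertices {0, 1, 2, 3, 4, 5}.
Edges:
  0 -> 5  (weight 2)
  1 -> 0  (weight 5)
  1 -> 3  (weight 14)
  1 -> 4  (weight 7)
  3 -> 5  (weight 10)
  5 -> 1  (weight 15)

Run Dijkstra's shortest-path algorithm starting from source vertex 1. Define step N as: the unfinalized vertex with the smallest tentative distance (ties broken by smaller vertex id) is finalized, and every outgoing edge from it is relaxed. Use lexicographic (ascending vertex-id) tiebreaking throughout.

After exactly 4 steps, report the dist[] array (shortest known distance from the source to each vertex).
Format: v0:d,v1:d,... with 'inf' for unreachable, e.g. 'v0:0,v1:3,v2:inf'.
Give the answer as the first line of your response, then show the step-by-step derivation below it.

v0:5,v1:0,v2:inf,v3:14,v4:7,v5:7

step 1: dist = v0:5,v1:0,v2:inf,v3:14,v4:7,v5:inf
step 2: dist = v0:5,v1:0,v2:inf,v3:14,v4:7,v5:7
step 3: dist = v0:5,v1:0,v2:inf,v3:14,v4:7,v5:7
step 4: dist = v0:5,v1:0,v2:inf,v3:14,v4:7,v5:7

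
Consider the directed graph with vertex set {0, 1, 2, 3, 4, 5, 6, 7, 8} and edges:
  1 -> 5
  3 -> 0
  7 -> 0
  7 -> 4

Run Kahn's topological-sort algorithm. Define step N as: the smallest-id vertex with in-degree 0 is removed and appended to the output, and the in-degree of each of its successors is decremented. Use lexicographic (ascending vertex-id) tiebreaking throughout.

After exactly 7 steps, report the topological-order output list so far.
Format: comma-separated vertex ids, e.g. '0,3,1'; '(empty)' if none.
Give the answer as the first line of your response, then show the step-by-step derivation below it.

1,2,3,5,6,7,0

step 1: output 1; order=[1]; indeg=(2,0,0,0,1,0,0,0,0)
step 2: output 2; order=[1,2]; indeg=(2,0,0,0,1,0,0,0,0)
step 3: output 3; order=[1,2,3]; indeg=(1,0,0,0,1,0,0,0,0)
step 4: output 5; order=[1,2,3,5]; indeg=(1,0,0,0,1,0,0,0,0)
step 5: output 6; order=[1,2,3,5,6]; indeg=(1,0,0,0,1,0,0,0,0)
step 6: output 7; order=[1,2,3,5,6,7]; indeg=(0,0,0,0,0,0,0,0,0)
step 7: output 0; order=[1,2,3,5,6,7,0]; indeg=(0,0,0,0,0,0,0,0,0)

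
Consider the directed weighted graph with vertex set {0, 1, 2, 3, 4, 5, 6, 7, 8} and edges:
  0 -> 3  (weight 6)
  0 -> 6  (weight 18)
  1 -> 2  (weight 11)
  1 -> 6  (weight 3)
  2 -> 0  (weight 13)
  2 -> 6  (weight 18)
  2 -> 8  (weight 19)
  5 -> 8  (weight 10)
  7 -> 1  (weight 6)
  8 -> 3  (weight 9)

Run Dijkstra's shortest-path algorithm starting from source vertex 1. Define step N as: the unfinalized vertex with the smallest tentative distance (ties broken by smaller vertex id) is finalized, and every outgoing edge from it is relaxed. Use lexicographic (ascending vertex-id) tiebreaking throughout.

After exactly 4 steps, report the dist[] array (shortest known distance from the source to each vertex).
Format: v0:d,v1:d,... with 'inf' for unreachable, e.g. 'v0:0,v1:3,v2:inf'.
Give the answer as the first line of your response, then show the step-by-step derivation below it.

v0:24,v1:0,v2:11,v3:30,v4:inf,v5:inf,v6:3,v7:inf,v8:30

step 1: dist = v0:inf,v1:0,v2:11,v3:inf,v4:inf,v5:inf,v6:3,v7:inf,v8:inf
step 2: dist = v0:inf,v1:0,v2:11,v3:inf,v4:inf,v5:inf,v6:3,v7:inf,v8:inf
step 3: dist = v0:24,v1:0,v2:11,v3:inf,v4:inf,v5:inf,v6:3,v7:inf,v8:30
step 4: dist = v0:24,v1:0,v2:11,v3:30,v4:inf,v5:inf,v6:3,v7:inf,v8:30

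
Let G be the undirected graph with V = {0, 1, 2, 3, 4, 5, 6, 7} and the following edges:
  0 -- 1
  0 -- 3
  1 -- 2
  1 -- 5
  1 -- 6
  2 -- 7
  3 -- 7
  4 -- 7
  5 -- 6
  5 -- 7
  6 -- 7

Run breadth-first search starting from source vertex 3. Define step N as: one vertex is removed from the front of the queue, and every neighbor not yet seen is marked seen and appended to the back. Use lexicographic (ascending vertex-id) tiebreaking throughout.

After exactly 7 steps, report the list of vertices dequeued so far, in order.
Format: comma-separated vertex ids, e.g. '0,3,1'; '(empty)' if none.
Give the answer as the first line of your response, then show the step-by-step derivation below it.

3,0,7,1,2,4,5

step 1: dequeue 3; queue=[0,7]; order=3
step 2: dequeue 0; queue=[7,1]; order=3,0
step 3: dequeue 7; queue=[1,2,4,5,6]; order=3,0,7
step 4: dequeue 1; queue=[2,4,5,6]; order=3,0,7,1
step 5: dequeue 2; queue=[4,5,6]; order=3,0,7,1,2
step 6: dequeue 4; queue=[5,6]; order=3,0,7,1,2,4
step 7: dequeue 5; queue=[6]; order=3,0,7,1,2,4,5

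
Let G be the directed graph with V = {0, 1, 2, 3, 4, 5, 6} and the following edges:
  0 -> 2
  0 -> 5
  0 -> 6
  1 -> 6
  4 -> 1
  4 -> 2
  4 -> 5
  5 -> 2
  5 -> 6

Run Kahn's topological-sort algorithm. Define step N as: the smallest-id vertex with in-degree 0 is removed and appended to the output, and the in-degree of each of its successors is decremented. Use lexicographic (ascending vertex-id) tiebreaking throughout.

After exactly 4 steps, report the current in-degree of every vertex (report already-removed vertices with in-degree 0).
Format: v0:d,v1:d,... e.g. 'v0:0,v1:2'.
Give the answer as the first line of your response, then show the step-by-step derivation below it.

v0:0,v1:0,v2:1,v3:0,v4:0,v5:0,v6:1

step 1: output 0; order=[0]; indeg=(0,1,2,0,0,1,2)
step 2: output 3; order=[0,3]; indeg=(0,1,2,0,0,1,2)
step 3: output 4; order=[0,3,4]; indeg=(0,0,1,0,0,0,2)
step 4: output 1; order=[0,3,4,1]; indeg=(0,0,1,0,0,0,1)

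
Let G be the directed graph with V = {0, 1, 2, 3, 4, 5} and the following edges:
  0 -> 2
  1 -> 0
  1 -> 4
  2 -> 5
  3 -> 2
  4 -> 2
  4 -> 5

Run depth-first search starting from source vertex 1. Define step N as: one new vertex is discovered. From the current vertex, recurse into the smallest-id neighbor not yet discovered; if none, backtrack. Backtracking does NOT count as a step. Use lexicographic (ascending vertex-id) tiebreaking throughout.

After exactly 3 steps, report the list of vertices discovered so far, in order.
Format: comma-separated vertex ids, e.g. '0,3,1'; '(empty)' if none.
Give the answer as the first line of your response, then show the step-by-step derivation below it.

1,0,2

step 1: discover 1; path=1; order=1
step 2: discover 0; path=1>0; order=1,0
step 3: discover 2; path=1>0>2; order=1,0,2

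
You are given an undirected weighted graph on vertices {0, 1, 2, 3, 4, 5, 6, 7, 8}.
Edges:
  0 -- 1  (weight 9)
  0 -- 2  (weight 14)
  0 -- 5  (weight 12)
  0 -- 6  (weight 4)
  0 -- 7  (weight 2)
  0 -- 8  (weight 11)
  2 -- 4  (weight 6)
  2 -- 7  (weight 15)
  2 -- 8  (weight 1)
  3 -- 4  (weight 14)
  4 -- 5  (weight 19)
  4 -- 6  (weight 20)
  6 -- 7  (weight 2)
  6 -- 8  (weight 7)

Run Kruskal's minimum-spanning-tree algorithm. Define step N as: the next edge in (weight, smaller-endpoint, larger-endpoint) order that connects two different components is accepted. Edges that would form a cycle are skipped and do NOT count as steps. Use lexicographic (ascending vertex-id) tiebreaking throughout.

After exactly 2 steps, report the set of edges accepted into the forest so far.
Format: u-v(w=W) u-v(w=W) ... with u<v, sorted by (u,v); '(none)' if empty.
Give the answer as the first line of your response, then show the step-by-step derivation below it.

0-7(w=2) 2-8(w=1)

step 1: add edge 2-8 (w=1); MST = {2-8(w=1)}
step 2: add edge 0-7 (w=2); MST = {0-7(w=2) 2-8(w=1)}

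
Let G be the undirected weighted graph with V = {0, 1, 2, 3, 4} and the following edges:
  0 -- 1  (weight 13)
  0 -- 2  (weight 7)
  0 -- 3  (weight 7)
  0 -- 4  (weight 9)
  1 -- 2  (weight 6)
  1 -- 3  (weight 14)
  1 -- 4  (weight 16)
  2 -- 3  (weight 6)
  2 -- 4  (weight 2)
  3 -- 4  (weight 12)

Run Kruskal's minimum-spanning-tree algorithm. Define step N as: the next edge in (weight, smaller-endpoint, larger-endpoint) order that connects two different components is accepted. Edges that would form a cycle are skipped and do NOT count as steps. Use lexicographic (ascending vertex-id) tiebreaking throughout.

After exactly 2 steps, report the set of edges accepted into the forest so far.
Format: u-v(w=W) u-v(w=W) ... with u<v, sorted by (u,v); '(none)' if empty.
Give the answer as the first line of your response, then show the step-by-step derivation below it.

1-2(w=6) 2-4(w=2)

step 1: add edge 2-4 (w=2); MST = {2-4(w=2)}
step 2: add edge 1-2 (w=6); MST = {1-2(w=6) 2-4(w=2)}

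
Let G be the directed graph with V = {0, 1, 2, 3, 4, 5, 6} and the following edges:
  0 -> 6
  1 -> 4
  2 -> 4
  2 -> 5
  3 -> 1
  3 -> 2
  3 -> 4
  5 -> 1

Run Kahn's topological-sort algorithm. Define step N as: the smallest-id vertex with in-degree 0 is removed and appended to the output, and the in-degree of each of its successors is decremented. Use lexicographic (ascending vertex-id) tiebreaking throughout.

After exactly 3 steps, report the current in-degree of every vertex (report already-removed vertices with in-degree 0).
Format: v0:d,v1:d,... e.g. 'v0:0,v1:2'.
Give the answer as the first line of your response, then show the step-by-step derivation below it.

v0:0,v1:1,v2:0,v3:0,v4:1,v5:0,v6:0

step 1: output 0; order=[0]; indeg=(0,2,1,0,3,1,0)
step 2: output 3; order=[0,3]; indeg=(0,1,0,0,2,1,0)
step 3: output 2; order=[0,3,2]; indeg=(0,1,0,0,1,0,0)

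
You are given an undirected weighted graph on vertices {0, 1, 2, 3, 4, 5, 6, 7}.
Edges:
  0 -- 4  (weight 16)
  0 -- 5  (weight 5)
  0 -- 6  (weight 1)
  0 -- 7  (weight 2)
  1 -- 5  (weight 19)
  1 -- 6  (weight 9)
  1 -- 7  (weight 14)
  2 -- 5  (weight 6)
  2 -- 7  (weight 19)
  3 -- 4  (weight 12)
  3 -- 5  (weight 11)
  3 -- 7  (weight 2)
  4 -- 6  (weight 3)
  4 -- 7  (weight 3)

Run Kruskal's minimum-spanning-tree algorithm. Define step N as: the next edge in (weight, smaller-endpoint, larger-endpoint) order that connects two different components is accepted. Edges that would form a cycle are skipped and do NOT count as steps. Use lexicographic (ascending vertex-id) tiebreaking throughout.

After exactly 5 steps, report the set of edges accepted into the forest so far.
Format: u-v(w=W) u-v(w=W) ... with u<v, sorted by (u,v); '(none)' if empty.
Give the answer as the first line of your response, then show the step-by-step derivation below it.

0-5(w=5) 0-6(w=1) 0-7(w=2) 3-7(w=2) 4-6(w=3)

step 1: add edge 0-6 (w=1); MST = {0-6(w=1)}
step 2: add edge 0-7 (w=2); MST = {0-6(w=1) 0-7(w=2)}
step 3: add edge 3-7 (w=2); MST = {0-6(w=1) 0-7(w=2) 3-7(w=2)}
step 4: add edge 4-6 (w=3); MST = {0-6(w=1) 0-7(w=2) 3-7(w=2) 4-6(w=3)}
step 5: add edge 0-5 (w=5); MST = {0-5(w=5) 0-6(w=1) 0-7(w=2) 3-7(w=2) 4-6(w=3)}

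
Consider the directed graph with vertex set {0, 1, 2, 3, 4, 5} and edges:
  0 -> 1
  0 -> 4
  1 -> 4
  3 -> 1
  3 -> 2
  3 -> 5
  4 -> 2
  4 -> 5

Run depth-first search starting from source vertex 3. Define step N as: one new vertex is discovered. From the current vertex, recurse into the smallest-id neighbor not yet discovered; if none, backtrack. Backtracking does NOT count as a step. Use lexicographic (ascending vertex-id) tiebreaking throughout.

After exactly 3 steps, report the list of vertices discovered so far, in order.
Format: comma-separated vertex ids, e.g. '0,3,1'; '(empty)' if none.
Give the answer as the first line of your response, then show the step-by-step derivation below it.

3,1,4

step 1: discover 3; path=3; order=3
step 2: discover 1; path=3>1; order=3,1
step 3: discover 4; path=3>1>4; order=3,1,4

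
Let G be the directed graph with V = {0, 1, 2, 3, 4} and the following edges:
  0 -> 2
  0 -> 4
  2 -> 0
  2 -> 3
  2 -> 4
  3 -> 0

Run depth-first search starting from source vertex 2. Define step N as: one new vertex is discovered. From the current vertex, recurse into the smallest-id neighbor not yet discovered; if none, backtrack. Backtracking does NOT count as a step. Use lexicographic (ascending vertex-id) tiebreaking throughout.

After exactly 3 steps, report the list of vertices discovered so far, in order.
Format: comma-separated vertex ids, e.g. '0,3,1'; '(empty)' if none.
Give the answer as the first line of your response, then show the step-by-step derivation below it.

2,0,4

step 1: discover 2; path=2; order=2
step 2: discover 0; path=2>0; order=2,0
step 3: discover 4; path=2>0>4; order=2,0,4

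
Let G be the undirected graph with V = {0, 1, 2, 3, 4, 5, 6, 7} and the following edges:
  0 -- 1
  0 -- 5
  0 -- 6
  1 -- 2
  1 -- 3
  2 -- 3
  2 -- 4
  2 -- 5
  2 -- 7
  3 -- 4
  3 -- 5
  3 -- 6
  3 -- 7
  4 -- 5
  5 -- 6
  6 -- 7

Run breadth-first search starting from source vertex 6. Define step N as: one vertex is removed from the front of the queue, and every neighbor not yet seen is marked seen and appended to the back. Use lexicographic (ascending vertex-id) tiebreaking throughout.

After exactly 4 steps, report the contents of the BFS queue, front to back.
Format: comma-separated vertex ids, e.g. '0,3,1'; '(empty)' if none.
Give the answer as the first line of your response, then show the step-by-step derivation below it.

7,1,2,4

step 1: dequeue 6; queue=[0,3,5,7]; order=6
step 2: dequeue 0; queue=[3,5,7,1]; order=6,0
step 3: dequeue 3; queue=[5,7,1,2,4]; order=6,0,3
step 4: dequeue 5; queue=[7,1,2,4]; order=6,0,3,5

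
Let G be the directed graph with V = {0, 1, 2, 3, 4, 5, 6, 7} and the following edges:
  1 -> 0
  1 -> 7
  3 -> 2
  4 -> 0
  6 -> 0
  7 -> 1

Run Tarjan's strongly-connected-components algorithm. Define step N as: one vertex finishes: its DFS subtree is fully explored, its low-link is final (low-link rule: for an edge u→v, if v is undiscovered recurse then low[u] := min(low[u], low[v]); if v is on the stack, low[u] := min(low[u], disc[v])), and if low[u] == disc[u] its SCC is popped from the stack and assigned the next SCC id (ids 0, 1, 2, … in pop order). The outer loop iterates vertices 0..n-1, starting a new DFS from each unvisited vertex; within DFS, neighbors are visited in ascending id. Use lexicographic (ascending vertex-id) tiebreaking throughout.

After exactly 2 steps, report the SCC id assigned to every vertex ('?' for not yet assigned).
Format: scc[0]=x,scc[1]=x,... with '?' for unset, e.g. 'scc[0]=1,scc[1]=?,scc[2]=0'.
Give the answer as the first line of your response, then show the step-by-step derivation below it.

scc[0]=0,scc[1]=?,scc[2]=?,scc[3]=?,scc[4]=?,scc[5]=?,scc[6]=?,scc[7]=?

step 1: low=(low[0]=0,low[1]=?,low[2]=?,low[3]=?,low[4]=?,low[5]=?,low[6]=?,low[7]=?); scc=(scc[0]=0,scc[1]=?,scc[2]=?,scc[3]=?,scc[4]=?,scc[5]=?,scc[6]=?,scc[7]=?)
step 2: low=(low[0]=0,low[1]=1,low[2]=?,low[3]=?,low[4]=?,low[5]=?,low[6]=?,low[7]=1); scc=(scc[0]=0,scc[1]=?,scc[2]=?,scc[3]=?,scc[4]=?,scc[5]=?,scc[6]=?,scc[7]=?)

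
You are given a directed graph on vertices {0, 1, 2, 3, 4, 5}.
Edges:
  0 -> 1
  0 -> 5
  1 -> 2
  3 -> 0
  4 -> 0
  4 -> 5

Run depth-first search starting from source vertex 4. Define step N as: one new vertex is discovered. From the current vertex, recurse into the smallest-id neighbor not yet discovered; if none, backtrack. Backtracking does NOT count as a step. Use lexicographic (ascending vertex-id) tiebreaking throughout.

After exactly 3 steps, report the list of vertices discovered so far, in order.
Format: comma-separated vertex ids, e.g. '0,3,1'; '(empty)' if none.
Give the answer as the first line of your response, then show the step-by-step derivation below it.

4,0,1

step 1: discover 4; path=4; order=4
step 2: discover 0; path=4>0; order=4,0
step 3: discover 1; path=4>0>1; order=4,0,1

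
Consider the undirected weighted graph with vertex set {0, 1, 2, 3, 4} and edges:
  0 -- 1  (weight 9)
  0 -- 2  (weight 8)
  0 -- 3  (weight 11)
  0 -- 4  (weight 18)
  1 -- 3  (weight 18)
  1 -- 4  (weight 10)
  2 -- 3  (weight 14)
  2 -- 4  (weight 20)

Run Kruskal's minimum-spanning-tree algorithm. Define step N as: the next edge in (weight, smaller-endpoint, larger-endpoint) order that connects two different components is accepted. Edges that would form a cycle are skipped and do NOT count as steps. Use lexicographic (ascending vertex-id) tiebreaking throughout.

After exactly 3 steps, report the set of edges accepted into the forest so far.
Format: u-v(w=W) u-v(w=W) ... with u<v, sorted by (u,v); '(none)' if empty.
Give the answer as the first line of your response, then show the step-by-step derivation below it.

0-1(w=9) 0-2(w=8) 1-4(w=10)

step 1: add edge 0-2 (w=8); MST = {0-2(w=8)}
step 2: add edge 0-1 (w=9); MST = {0-1(w=9) 0-2(w=8)}
step 3: add edge 1-4 (w=10); MST = {0-1(w=9) 0-2(w=8) 1-4(w=10)}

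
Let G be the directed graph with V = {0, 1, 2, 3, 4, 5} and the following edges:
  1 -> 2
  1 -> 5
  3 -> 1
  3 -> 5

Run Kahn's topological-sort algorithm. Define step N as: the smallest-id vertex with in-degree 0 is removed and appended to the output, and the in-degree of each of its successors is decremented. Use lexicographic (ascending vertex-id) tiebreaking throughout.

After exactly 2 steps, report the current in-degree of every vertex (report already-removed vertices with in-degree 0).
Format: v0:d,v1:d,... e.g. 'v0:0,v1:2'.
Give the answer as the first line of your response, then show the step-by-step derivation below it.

v0:0,v1:0,v2:1,v3:0,v4:0,v5:1

step 1: output 0; order=[0]; indeg=(0,1,1,0,0,2)
step 2: output 3; order=[0,3]; indeg=(0,0,1,0,0,1)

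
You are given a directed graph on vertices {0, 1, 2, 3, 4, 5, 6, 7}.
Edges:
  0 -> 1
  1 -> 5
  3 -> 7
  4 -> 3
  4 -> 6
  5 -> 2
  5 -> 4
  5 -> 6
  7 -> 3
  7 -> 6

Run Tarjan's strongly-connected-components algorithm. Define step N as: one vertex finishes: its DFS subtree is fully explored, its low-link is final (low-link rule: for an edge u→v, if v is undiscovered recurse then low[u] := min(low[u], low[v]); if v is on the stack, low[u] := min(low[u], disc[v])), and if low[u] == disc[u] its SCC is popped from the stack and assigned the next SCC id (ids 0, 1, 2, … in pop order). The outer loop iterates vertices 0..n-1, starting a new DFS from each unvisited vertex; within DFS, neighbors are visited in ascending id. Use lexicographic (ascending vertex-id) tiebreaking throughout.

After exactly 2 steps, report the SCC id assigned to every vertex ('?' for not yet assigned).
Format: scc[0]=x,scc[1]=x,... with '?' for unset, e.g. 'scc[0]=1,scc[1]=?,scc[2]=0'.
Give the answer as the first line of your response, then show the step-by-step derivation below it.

scc[0]=?,scc[1]=?,scc[2]=0,scc[3]=?,scc[4]=?,scc[5]=?,scc[6]=1,scc[7]=?

step 1: low=(low[0]=0,low[1]=1,low[2]=3,low[3]=?,low[4]=?,low[5]=2,low[6]=?,low[7]=?); scc=(scc[0]=?,scc[1]=?,scc[2]=0,scc[3]=?,scc[4]=?,scc[5]=?,scc[6]=?,scc[7]=?)
step 2: low=(low[0]=0,low[1]=1,low[2]=3,low[3]=5,low[4]=4,low[5]=2,low[6]=7,low[7]=5); scc=(scc[0]=?,scc[1]=?,scc[2]=0,scc[3]=?,scc[4]=?,scc[5]=?,scc[6]=1,scc[7]=?)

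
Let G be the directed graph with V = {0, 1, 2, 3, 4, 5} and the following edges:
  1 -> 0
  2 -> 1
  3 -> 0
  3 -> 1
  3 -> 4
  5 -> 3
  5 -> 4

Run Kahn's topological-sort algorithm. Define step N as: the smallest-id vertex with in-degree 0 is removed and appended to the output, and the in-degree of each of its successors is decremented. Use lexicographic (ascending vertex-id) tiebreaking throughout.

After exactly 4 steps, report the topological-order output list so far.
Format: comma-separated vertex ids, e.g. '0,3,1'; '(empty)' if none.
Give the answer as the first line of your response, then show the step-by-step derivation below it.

2,5,3,1

step 1: output 2; order=[2]; indeg=(2,1,0,1,2,0)
step 2: output 5; order=[2,5]; indeg=(2,1,0,0,1,0)
step 3: output 3; order=[2,5,3]; indeg=(1,0,0,0,0,0)
step 4: output 1; order=[2,5,3,1]; indeg=(0,0,0,0,0,0)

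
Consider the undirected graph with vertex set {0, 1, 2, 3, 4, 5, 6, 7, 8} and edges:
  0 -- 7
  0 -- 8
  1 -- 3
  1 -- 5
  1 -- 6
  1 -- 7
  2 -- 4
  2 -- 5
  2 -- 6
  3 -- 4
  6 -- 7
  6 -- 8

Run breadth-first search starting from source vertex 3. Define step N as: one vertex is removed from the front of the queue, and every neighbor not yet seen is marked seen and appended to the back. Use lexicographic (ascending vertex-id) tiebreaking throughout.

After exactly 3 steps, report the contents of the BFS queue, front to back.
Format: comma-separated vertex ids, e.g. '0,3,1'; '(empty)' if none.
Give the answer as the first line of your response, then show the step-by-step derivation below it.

5,6,7,2

step 1: dequeue 3; queue=[1,4]; order=3
step 2: dequeue 1; queue=[4,5,6,7]; order=3,1
step 3: dequeue 4; queue=[5,6,7,2]; order=3,1,4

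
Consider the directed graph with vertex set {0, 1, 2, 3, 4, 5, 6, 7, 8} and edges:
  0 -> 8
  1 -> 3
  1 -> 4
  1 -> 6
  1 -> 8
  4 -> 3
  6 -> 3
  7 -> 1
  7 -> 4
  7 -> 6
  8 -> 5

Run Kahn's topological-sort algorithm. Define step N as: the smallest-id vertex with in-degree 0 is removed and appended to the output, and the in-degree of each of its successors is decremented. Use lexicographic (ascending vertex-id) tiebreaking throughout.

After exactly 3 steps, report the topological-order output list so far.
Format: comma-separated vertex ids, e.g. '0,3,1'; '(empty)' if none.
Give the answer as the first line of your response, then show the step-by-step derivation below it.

0,2,7

step 1: output 0; order=[0]; indeg=(0,1,0,3,2,1,2,0,1)
step 2: output 2; order=[0,2]; indeg=(0,1,0,3,2,1,2,0,1)
step 3: output 7; order=[0,2,7]; indeg=(0,0,0,3,1,1,1,0,1)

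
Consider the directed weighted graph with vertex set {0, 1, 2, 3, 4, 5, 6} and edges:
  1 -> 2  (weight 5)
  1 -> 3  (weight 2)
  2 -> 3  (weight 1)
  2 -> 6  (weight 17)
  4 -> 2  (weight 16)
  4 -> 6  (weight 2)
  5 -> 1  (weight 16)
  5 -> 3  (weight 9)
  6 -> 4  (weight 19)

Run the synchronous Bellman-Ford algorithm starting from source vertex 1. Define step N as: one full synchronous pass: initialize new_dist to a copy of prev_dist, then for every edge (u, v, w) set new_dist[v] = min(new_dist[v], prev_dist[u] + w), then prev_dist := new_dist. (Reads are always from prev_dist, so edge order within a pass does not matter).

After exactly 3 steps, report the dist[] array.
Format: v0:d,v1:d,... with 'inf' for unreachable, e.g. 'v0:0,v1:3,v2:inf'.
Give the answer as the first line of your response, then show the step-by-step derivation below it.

v0:inf,v1:0,v2:5,v3:2,v4:41,v5:inf,v6:22

step 1: dist = v0:inf,v1:0,v2:5,v3:2,v4:inf,v5:inf,v6:inf
step 2: dist = v0:inf,v1:0,v2:5,v3:2,v4:inf,v5:inf,v6:22
step 3: dist = v0:inf,v1:0,v2:5,v3:2,v4:41,v5:inf,v6:22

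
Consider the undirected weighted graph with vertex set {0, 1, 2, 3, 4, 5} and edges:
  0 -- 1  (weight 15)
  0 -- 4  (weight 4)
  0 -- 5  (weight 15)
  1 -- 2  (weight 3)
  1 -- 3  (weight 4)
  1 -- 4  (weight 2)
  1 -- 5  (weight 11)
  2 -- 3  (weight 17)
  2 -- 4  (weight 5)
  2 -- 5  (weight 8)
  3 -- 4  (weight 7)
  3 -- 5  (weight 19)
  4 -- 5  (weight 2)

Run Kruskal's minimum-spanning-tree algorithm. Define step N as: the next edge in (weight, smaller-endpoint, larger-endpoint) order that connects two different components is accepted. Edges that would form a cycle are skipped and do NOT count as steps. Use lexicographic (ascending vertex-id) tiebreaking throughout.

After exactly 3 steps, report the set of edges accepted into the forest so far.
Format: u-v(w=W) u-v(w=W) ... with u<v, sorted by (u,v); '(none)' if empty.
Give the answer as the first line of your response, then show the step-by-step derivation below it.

1-2(w=3) 1-4(w=2) 4-5(w=2)

step 1: add edge 1-4 (w=2); MST = {1-4(w=2)}
step 2: add edge 4-5 (w=2); MST = {1-4(w=2) 4-5(w=2)}
step 3: add edge 1-2 (w=3); MST = {1-2(w=3) 1-4(w=2) 4-5(w=2)}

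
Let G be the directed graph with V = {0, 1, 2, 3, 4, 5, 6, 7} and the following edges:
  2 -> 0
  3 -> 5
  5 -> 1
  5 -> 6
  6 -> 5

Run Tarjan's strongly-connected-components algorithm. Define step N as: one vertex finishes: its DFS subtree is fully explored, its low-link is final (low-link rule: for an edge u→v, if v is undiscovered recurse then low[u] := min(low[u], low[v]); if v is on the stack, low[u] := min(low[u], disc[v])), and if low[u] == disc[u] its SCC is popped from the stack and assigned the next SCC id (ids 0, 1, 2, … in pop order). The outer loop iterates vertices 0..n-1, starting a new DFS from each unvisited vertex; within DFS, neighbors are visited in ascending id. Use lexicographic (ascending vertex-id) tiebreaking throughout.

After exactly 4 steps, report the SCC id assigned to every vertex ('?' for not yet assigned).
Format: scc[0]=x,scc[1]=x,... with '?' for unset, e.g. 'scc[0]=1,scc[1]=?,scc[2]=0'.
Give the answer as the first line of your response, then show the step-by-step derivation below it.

scc[0]=0,scc[1]=1,scc[2]=2,scc[3]=?,scc[4]=?,scc[5]=?,scc[6]=?,scc[7]=?

step 1: low=(low[0]=0,low[1]=?,low[2]=?,low[3]=?,low[4]=?,low[5]=?,low[6]=?,low[7]=?); scc=(scc[0]=0,scc[1]=?,scc[2]=?,scc[3]=?,scc[4]=?,scc[5]=?,scc[6]=?,scc[7]=?)
step 2: low=(low[0]=0,low[1]=1,low[2]=?,low[3]=?,low[4]=?,low[5]=?,low[6]=?,low[7]=?); scc=(scc[0]=0,scc[1]=1,scc[2]=?,scc[3]=?,scc[4]=?,scc[5]=?,scc[6]=?,scc[7]=?)
step 3: low=(low[0]=0,low[1]=1,low[2]=2,low[3]=?,low[4]=?,low[5]=?,low[6]=?,low[7]=?); scc=(scc[0]=0,scc[1]=1,scc[2]=2,scc[3]=?,scc[4]=?,scc[5]=?,scc[6]=?,scc[7]=?)
step 4: low=(low[0]=0,low[1]=1,low[2]=2,low[3]=3,low[4]=?,low[5]=4,low[6]=4,low[7]=?); scc=(scc[0]=0,scc[1]=1,scc[2]=2,scc[3]=?,scc[4]=?,scc[5]=?,scc[6]=?,scc[7]=?)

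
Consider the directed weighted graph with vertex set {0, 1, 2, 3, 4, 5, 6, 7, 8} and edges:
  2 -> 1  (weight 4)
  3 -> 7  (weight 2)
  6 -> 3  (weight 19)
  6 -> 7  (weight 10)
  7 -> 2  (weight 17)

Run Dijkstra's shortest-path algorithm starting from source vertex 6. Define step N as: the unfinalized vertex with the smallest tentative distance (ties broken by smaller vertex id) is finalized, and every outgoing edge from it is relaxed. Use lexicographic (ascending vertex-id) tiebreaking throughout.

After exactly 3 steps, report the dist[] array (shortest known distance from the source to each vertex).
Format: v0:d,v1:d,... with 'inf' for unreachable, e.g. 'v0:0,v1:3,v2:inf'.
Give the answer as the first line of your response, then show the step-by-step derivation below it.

v0:inf,v1:inf,v2:27,v3:19,v4:inf,v5:inf,v6:0,v7:10,v8:inf

step 1: dist = v0:inf,v1:inf,v2:inf,v3:19,v4:inf,v5:inf,v6:0,v7:10,v8:inf
step 2: dist = v0:inf,v1:inf,v2:27,v3:19,v4:inf,v5:inf,v6:0,v7:10,v8:inf
step 3: dist = v0:inf,v1:inf,v2:27,v3:19,v4:inf,v5:inf,v6:0,v7:10,v8:inf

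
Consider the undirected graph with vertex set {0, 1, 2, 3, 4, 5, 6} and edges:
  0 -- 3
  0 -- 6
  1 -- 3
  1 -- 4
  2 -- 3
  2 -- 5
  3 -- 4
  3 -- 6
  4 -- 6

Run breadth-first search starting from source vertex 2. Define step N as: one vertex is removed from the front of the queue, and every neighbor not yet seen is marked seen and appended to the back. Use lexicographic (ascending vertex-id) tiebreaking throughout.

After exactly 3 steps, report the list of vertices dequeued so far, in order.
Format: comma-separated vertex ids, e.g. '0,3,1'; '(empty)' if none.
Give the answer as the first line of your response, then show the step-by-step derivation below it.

2,3,5

step 1: dequeue 2; queue=[3,5]; order=2
step 2: dequeue 3; queue=[5,0,1,4,6]; order=2,3
step 3: dequeue 5; queue=[0,1,4,6]; order=2,3,5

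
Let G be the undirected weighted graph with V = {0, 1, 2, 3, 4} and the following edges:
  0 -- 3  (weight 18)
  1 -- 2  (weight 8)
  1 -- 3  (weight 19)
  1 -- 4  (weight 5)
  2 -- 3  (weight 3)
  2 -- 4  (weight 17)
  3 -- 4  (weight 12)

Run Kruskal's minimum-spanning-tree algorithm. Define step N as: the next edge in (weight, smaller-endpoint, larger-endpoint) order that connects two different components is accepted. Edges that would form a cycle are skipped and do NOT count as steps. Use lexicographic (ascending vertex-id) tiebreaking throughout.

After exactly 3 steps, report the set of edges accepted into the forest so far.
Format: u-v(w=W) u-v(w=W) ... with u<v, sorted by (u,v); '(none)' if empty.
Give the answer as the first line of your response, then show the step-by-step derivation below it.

1-2(w=8) 1-4(w=5) 2-3(w=3)

step 1: add edge 2-3 (w=3); MST = {2-3(w=3)}
step 2: add edge 1-4 (w=5); MST = {1-4(w=5) 2-3(w=3)}
step 3: add edge 1-2 (w=8); MST = {1-2(w=8) 1-4(w=5) 2-3(w=3)}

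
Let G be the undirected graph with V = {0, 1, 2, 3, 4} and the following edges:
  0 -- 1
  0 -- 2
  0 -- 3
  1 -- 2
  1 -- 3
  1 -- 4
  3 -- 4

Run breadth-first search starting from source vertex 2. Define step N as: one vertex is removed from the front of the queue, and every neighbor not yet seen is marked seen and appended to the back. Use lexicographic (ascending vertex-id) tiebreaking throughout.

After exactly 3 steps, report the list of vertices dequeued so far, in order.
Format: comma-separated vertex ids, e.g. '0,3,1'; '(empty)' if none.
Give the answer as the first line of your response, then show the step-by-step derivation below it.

2,0,1

step 1: dequeue 2; queue=[0,1]; order=2
step 2: dequeue 0; queue=[1,3]; order=2,0
step 3: dequeue 1; queue=[3,4]; order=2,0,1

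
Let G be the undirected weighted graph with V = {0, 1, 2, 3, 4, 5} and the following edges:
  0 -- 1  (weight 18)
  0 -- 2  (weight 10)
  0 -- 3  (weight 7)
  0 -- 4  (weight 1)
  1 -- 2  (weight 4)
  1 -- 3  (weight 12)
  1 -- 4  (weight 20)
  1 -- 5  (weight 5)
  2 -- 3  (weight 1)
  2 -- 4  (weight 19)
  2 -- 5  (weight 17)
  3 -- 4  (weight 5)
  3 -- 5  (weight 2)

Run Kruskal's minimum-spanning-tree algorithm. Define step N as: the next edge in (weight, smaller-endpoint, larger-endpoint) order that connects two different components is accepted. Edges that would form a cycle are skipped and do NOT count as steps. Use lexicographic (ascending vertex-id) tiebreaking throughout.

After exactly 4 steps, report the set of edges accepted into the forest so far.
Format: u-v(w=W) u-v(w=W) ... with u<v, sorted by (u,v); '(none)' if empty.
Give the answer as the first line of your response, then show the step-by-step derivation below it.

0-4(w=1) 1-2(w=4) 2-3(w=1) 3-5(w=2)

step 1: add edge 0-4 (w=1); MST = {0-4(w=1)}
step 2: add edge 2-3 (w=1); MST = {0-4(w=1) 2-3(w=1)}
step 3: add edge 3-5 (w=2); MST = {0-4(w=1) 2-3(w=1) 3-5(w=2)}
step 4: add edge 1-2 (w=4); MST = {0-4(w=1) 1-2(w=4) 2-3(w=1) 3-5(w=2)}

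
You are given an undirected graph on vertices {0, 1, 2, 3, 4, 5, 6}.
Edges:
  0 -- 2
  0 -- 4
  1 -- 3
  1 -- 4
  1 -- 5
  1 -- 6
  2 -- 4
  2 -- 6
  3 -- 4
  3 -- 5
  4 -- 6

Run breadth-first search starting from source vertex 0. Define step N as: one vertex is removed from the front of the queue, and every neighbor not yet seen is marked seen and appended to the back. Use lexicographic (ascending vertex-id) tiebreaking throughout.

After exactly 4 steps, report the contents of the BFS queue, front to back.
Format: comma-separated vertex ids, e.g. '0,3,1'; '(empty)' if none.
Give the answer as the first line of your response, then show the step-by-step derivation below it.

1,3

step 1: dequeue 0; queue=[2,4]; order=0
step 2: dequeue 2; queue=[4,6]; order=0,2
step 3: dequeue 4; queue=[6,1,3]; order=0,2,4
step 4: dequeue 6; queue=[1,3]; order=0,2,4,6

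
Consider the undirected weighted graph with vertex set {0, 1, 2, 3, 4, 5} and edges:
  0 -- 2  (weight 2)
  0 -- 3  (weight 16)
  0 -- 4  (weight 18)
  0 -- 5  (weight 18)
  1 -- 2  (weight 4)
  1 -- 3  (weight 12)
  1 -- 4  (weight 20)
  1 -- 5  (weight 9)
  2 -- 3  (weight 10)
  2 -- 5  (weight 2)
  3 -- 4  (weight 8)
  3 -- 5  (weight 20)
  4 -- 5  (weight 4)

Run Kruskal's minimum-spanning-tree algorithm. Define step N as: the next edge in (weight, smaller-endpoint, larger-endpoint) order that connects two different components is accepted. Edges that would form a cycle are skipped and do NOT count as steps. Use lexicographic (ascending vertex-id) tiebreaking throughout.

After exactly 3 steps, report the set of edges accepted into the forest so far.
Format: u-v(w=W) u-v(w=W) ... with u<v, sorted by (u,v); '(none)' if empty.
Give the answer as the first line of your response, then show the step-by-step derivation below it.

0-2(w=2) 1-2(w=4) 2-5(w=2)

step 1: add edge 0-2 (w=2); MST = {0-2(w=2)}
step 2: add edge 2-5 (w=2); MST = {0-2(w=2) 2-5(w=2)}
step 3: add edge 1-2 (w=4); MST = {0-2(w=2) 1-2(w=4) 2-5(w=2)}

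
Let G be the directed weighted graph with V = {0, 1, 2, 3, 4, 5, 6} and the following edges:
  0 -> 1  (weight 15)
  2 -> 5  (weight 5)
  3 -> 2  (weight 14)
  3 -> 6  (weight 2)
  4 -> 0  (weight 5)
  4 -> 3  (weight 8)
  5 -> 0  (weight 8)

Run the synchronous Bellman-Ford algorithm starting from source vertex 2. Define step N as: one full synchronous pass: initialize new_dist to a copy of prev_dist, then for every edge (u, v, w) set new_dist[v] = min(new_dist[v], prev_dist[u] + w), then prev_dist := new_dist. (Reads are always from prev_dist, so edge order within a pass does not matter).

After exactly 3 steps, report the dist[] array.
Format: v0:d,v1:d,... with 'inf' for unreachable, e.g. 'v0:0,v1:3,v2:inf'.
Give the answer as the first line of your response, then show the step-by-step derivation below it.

v0:13,v1:28,v2:0,v3:inf,v4:inf,v5:5,v6:inf

step 1: dist = v0:inf,v1:inf,v2:0,v3:inf,v4:inf,v5:5,v6:inf
step 2: dist = v0:13,v1:inf,v2:0,v3:inf,v4:inf,v5:5,v6:inf
step 3: dist = v0:13,v1:28,v2:0,v3:inf,v4:inf,v5:5,v6:inf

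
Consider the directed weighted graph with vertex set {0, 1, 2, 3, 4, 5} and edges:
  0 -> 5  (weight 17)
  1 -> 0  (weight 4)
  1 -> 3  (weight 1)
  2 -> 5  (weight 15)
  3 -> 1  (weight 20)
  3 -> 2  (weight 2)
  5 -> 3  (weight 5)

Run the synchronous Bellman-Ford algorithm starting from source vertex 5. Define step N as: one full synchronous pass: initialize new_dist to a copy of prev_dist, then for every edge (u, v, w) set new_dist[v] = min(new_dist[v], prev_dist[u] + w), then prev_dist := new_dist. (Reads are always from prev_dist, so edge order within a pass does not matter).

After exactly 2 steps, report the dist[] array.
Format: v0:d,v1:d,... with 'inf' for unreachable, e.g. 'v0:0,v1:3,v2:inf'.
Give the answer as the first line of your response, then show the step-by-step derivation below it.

v0:inf,v1:25,v2:7,v3:5,v4:inf,v5:0

step 1: dist = v0:inf,v1:inf,v2:inf,v3:5,v4:inf,v5:0
step 2: dist = v0:inf,v1:25,v2:7,v3:5,v4:inf,v5:0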